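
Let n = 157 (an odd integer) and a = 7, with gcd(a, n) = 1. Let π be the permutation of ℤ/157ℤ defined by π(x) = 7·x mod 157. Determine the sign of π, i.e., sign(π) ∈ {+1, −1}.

-1

Start at x=82: 82 → 103 → 93 → 23 → 4 → 28 → 39 → … (one orbit).
Cycle lengths of π_7 on ℤ/157ℤ: [52, 52, 52, 1]; 4 cycles in total.
Σ(ℓ_i−1) = 157−4 = 153; sign = (−1)^153 = -1.
Via Zolotarev, sign(π_{7}) = (7|157) = -1.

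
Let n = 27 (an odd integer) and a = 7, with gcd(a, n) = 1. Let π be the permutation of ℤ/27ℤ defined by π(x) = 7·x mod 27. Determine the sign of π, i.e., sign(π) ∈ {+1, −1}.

+1

Orbit of 1 under x↦7x: [1, 7, 22, 19, 25, 13, 10]… (length divides ord_27(7)).
7 cycles of lengths [9, 9, 3, 3, 1, 1, 1].
27 − 7 = 20 transpositions; sign(π) = (−1)^20 = +1.
Via Zolotarev, sign(π_{7}) = (7|27) = +1.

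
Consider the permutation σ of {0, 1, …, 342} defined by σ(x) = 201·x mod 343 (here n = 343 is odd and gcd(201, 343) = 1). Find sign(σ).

Trace 129: π^k(129) = [129, 204, 187, 200, 69, 149, 108] for k=0..6.
4 cycles of lengths [294, 42, 6, 1].
With 4 cycles on 343 points, sign = (−1)^{343−4} = -1.
The Jacobi symbol (201|343) = -1 (Zolotarev) agrees.

-1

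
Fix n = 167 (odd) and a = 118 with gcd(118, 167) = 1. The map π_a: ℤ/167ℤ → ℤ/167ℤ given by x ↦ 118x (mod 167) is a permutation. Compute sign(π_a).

-1

Start at x=132: 132 → 45 → 133 → 163 → 29 → 82 → 157 → … (one orbit).
Decompose π into cycles: lengths [166, 1] (2 cycles, including the fixed point 0).
2 cycles on 167: each ℓ→(−1)^(ℓ−1), product (−1)^165 = -1.
Zolotarev: (118|167) = -1, matching the cycle-count sign.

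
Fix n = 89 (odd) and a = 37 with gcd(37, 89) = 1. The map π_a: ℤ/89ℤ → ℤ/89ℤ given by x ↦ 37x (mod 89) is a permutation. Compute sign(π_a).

Start at x=12: 12 → 88 → 52 → 55 → 77 → 1 → 37 → … (one orbit).
The orbit structure of x ↦ 37x mod 89: 12 orbits of sizes [8, 8, 8, 8, 8, 8, 8, 8, 8, 8, 8, 1].
Σ(ℓ_i−1) = 89−12 = 77; sign = (−1)^77 = -1.
Check: (37/89) = -1 by Zolotarev.

-1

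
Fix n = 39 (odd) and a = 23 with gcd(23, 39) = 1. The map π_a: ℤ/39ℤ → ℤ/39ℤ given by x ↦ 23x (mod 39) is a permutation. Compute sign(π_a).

-1

Orbit of 22 under x↦23x: [22, 38, 16, 17, 1, 23]… (length divides ord_39(23)).
Cycle lengths of π_23 on ℤ/39ℤ: [6, 6, 6, 6, 6, 6, 2, 1]; 8 cycles in total.
sign(π) = (−1)^{n − #cycles} = (−1)^{39−8} = (−1)^31 = -1.
Check: (23/39) = -1 by Zolotarev.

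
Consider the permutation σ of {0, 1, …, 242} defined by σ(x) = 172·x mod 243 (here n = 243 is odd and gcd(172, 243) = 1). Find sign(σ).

Trace 208: π^k(208) = [208, 55, 226, 235, 82, 10, 19] for k=0..6.
Decompose π into cycles: lengths [27, 27, 27, 27, 27, 27, 9, 9, 9, 9, 9, 9, 3, 3, 3, 3, 3, 3, 1, 1, 1, 1, 1, 1, 1, 1, 1] (27 cycles, including the fixed point 0).
With 27 cycles on 243 points, sign = (−1)^{243−27} = +1.
Zolotarev: (172|243) = +1, matching the cycle-count sign.

+1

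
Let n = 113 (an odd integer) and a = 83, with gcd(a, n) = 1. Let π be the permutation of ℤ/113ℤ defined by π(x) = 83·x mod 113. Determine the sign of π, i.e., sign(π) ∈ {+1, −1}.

+1

Orbit of 97 under x↦83x: [97, 28, 64, 1, 83, 109, 7]… (length divides ord_113(83)).
Cycle lengths of π_83 on ℤ/113ℤ: [14, 14, 14, 14, 14, 14, 14, 14, 1]; 9 cycles in total.
sign(π) = (−1)^{n − #cycles} = (−1)^{113−9} = (−1)^104 = +1.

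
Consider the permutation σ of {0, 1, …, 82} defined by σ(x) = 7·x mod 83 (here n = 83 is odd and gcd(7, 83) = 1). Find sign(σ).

+1

Trace 65: π^k(65) = [65, 40, 31, 51, 25, 9, 63] for k=0..6.
3 cycles of lengths [41, 41, 1].
83 − 3 = 80 transpositions; sign(π) = (−1)^80 = +1.
Via Zolotarev, sign(π_{7}) = (7|83) = +1.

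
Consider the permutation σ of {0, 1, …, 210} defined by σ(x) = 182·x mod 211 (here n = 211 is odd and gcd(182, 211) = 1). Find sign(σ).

Orbit of 4 under x↦182x: [4, 95, 199, 137, 36, 11, 103]… (length divides ord_211(182)).
3 cycles of lengths [105, 105, 1].
211 − 3 = 208 transpositions; sign(π) = (−1)^208 = +1.

+1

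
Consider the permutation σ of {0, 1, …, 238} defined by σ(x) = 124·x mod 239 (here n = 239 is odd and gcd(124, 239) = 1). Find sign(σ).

+1

Trace 150: π^k(150) = [150, 197, 50, 225, 176, 75, 218] for k=0..6.
3 cycles of lengths [119, 119, 1].
n − c = 239 − 3 = 236; sign = (−1)^236 = +1.
The Jacobi symbol (124|239) = +1 (Zolotarev) agrees.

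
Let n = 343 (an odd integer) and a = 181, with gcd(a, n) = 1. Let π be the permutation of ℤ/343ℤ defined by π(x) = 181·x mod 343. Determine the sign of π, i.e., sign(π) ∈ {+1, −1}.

-1

Orbit of 230 under x↦181x: [230, 127, 6, 57, 27, 85, 293]… (length divides ord_343(181)).
The orbit structure of x ↦ 181x mod 343: 10 orbits of sizes [98, 98, 98, 14, 14, 14, 2, 2, 2, 1].
343 − 10 = 333 transpositions; sign(π) = (−1)^333 = -1.
The Jacobi symbol (181|343) = -1 (Zolotarev) agrees.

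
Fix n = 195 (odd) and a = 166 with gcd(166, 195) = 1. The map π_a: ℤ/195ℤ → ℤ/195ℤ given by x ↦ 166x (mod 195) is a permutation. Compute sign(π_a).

Start at x=16: 16 → 121 → 1 → 166 → 61 → 181 → 16 (one orbit).
The orbit structure of x ↦ 166x mod 195: 45 orbits of sizes [6, 6, 6, 6, 6, 6, 6, 6, 6, 6, 6, 6, 6, 6, 6, 6, 6, 6, 6, 6, 6, 6, 6, 6, 6, 6, 6, 6, 6, 6, 1, 1, 1, 1, 1, 1, 1, 1, 1, 1, 1, 1, 1, 1, 1].
With 45 cycles on 195 points, sign = (−1)^{195−45} = +1.
Via Zolotarev, sign(π_{166}) = (166|195) = +1.

+1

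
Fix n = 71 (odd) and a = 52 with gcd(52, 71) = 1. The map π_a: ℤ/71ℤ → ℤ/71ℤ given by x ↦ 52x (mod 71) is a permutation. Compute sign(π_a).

Orbit of 38 under x↦52x: [38, 59, 15, 70, 19, 65, 43]… (length divides ord_71(52)).
π_52 has 2 disjoint cycles with lengths [70, 1] on {0,…,70}.
With 2 cycles on 71 points, sign = (−1)^{71−2} = -1.
Check: (52/71) = -1 by Zolotarev.

-1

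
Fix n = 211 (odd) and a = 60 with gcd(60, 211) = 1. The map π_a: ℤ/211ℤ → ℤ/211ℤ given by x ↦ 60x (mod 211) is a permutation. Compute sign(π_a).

-1

Trace 109: π^k(109) = [109, 210, 151, 198, 64, 42, 199] for k=0..6.
The orbit structure of x ↦ 60x mod 211: 4 orbits of sizes [70, 70, 70, 1].
sign(π) = (−1)^{n − #cycles} = (−1)^{211−4} = (−1)^207 = -1.
Via Zolotarev, sign(π_{60}) = (60|211) = -1.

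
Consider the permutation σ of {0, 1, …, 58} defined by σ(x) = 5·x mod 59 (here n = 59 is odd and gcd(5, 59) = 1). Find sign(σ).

Start at x=20: 20 → 41 → 28 → 22 → 51 → 19 → 36 → … (one orbit).
3 cycles of lengths [29, 29, 1].
3 cycles on 59: each ℓ→(−1)^(ℓ−1), product (−1)^56 = +1.
Check: (5/59) = +1 by Zolotarev.

+1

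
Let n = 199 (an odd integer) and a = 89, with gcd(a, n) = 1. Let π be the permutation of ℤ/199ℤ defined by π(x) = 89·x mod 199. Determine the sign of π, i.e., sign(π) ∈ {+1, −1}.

+1

Orbit of 111 under x↦89x: [111, 128, 49, 182, 79, 66, 103]… (length divides ord_199(89)).
Decompose π into cycles: lengths [99, 99, 1] (3 cycles, including the fixed point 0).
sign(π) = (−1)^{n − #cycles} = (−1)^{199−3} = (−1)^196 = +1.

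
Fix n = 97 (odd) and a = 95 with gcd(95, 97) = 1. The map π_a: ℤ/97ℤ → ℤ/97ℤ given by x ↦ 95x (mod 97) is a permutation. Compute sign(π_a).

Start at x=3: 3 → 91 → 12 → 73 → 48 → 1 → 95 → … (one orbit).
Cycle type of π: 48×2 + 1; total 3 cycles.
97 − 3 = 94 transpositions; sign(π) = (−1)^94 = +1.
(95|97)_J = +1 (Zolotarev's lemma cross-check).

+1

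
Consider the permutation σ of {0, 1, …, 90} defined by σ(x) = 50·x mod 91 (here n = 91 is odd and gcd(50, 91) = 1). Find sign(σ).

-1

Orbit of 1 under x↦50x: [1, 50, 43, 57, 29, 85, 64]… (length divides ord_91(50)).
Cycle lengths of π_50 on ℤ/91ℤ: [12, 12, 12, 12, 12, 12, 12, 1, 1, 1, 1, 1, 1, 1]; 14 cycles in total.
14 cycles on 91: each ℓ→(−1)^(ℓ−1), product (−1)^77 = -1.
Zolotarev: (50|91) = -1, matching the cycle-count sign.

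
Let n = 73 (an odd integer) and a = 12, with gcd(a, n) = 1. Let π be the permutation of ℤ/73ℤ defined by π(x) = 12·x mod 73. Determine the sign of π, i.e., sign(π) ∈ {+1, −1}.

Orbit of 65 under x↦12x: [65, 50, 16, 46, 41, 54, 64]… (length divides ord_73(12)).
Cycle type of π: 36×2 + 1; total 3 cycles.
3 cycles on 73: each ℓ→(−1)^(ℓ−1), product (−1)^70 = +1.
Via Zolotarev, sign(π_{12}) = (12|73) = +1.

+1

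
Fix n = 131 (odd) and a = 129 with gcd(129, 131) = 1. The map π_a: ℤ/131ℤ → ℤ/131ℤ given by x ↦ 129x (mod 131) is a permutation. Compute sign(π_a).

+1

Trace 74: π^k(74) = [74, 114, 34, 63, 5, 121, 20] for k=0..6.
Cycle type of π: 65×2 + 1; total 3 cycles.
With 3 cycles on 131 points, sign = (−1)^{131−3} = +1.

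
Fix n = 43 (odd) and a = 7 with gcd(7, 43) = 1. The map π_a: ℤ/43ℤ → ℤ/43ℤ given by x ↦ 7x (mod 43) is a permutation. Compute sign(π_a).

Start at x=36: 36 → 37 → 1 → 7 → 6 → 42 → 36 (one orbit).
Decompose π into cycles: lengths [6, 6, 6, 6, 6, 6, 6, 1] (8 cycles, including the fixed point 0).
sign(π) = (−1)^{n − #cycles} = (−1)^{43−8} = (−1)^35 = -1.
Check: (7/43) = -1 by Zolotarev.

-1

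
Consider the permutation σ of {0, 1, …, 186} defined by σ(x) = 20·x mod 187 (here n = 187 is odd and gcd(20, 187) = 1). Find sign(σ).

Start at x=67: 67 → 31 → 59 → 58 → 38 → 12 → 53 → … (one orbit).
Cycle lengths of π_20 on ℤ/187ℤ: [80, 80, 16, 5, 5, 1]; 6 cycles in total.
sign(π) = (−1)^{n − #cycles} = (−1)^{187−6} = (−1)^181 = -1.
(20|187)_J = -1 (Zolotarev's lemma cross-check).

-1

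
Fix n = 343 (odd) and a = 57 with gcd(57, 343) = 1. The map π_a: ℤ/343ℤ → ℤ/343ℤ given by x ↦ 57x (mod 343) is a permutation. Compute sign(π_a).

+1

Trace 141: π^k(141) = [141, 148, 204, 309, 120, 323, 232] for k=0..6.
Cycle type of π: 49×6 + 7×6 + 1×7; total 19 cycles.
sign(π) = (−1)^{n − #cycles} = (−1)^{343−19} = (−1)^324 = +1.
Check: (57/343) = +1 by Zolotarev.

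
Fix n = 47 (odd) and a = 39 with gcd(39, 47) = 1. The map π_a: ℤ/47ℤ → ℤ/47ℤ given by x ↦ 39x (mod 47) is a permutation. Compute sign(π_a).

-1

Start at x=46: 46 → 8 → 30 → 42 → 40 → 9 → 22 → … (one orbit).
π_39 has 2 disjoint cycles with lengths [46, 1] on {0,…,46}.
47 − 2 = 45 transpositions; sign(π) = (−1)^45 = -1.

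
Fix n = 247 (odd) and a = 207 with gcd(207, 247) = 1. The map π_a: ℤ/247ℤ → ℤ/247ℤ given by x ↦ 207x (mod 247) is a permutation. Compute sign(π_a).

Orbit of 144 under x↦207x: [144, 168, 196, 64, 157, 142, 1]… (length divides ord_247(207)).
Cycle type of π: 18×12 + 9×2 + 2×6 + 1; total 21 cycles.
sign(π) = (−1)^{n − #cycles} = (−1)^{247−21} = (−1)^226 = +1.
Zolotarev: (207|247) = +1, matching the cycle-count sign.

+1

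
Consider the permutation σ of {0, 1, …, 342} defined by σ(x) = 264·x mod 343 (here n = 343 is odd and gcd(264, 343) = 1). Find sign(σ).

-1

Orbit of 18 under x↦264x: [18, 293, 177, 80, 197, 215, 165]… (length divides ord_343(264)).
16 cycles of lengths [42, 42, 42, 42, 42, 42, 42, 6, 6, 6, 6, 6, 6, 6, 6, 1].
n − c = 343 − 16 = 327; sign = (−1)^327 = -1.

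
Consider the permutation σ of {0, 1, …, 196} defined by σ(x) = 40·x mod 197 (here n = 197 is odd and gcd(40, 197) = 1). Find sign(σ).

Start at x=142: 142 → 164 → 59 → 193 → 37 → 101 → 100 → … (one orbit).
Decompose π into cycles: lengths [49, 49, 49, 49, 1] (5 cycles, including the fixed point 0).
5 cycles on 197: each ℓ→(−1)^(ℓ−1), product (−1)^192 = +1.
Check: (40/197) = +1 by Zolotarev.

+1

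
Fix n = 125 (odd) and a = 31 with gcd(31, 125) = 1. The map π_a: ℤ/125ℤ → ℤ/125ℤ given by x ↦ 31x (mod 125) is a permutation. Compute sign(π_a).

Trace 46: π^k(46) = [46, 51, 81, 11, 91, 71, 76] for k=0..6.
π_31 has 13 disjoint cycles with lengths [25, 25, 25, 25, 5, 5, 5, 5, 1, 1, 1, 1, 1] on {0,…,124}.
13 cycles on 125: each ℓ→(−1)^(ℓ−1), product (−1)^112 = +1.
The Jacobi symbol (31|125) = +1 (Zolotarev) agrees.

+1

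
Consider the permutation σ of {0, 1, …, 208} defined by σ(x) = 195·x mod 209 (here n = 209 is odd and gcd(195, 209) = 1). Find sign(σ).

Orbit of 111 under x↦195x: [111, 118, 20, 138, 158, 87, 36]… (length divides ord_209(195)).
Cycle type of π: 90×2 + 10 + 9×2 + 1; total 6 cycles.
n − c = 209 − 6 = 203; sign = (−1)^203 = -1.

-1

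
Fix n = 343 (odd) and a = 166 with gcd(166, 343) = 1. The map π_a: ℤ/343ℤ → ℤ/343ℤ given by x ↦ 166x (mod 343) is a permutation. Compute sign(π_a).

-1

Start at x=48: 48 → 79 → 80 → 246 → 19 → 67 → 146 → … (one orbit).
Cycle lengths of π_166 on ℤ/343ℤ: [42, 42, 42, 42, 42, 42, 42, 6, 6, 6, 6, 6, 6, 6, 6, 1]; 16 cycles in total.
With 16 cycles on 343 points, sign = (−1)^{343−16} = -1.
Check: (166/343) = -1 by Zolotarev.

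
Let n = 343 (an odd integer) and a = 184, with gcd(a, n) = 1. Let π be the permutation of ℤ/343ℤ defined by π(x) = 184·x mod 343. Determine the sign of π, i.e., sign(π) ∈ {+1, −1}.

+1

Start at x=340: 340 → 134 → 303 → 186 → 267 → 79 → 130 → … (one orbit).
The orbit structure of x ↦ 184x mod 343: 7 orbits of sizes [147, 147, 21, 21, 3, 3, 1].
Σ(ℓ_i−1) = 343−7 = 336; sign = (−1)^336 = +1.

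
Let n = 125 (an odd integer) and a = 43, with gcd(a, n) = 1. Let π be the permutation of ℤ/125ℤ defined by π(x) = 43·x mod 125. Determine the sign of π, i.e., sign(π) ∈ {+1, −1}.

-1

Start at x=1: 1 → 43 → 99 → 7 → 51 → 68 → 49 → … (one orbit).
π_43 has 12 disjoint cycles with lengths [20, 20, 20, 20, 20, 4, 4, 4, 4, 4, 4, 1] on {0,…,124}.
n − c = 125 − 12 = 113; sign = (−1)^113 = -1.
(43|125)_J = -1 (Zolotarev's lemma cross-check).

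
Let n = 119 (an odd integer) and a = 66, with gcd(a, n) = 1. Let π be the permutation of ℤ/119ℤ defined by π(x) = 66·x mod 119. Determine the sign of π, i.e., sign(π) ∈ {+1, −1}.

-1

Orbit of 117 under x↦66x: [117, 106, 94, 16, 104, 81, 110]… (length divides ord_119(66)).
π_66 has 8 disjoint cycles with lengths [24, 24, 24, 24, 8, 8, 6, 1] on {0,…,118}.
119 − 8 = 111 transpositions; sign(π) = (−1)^111 = -1.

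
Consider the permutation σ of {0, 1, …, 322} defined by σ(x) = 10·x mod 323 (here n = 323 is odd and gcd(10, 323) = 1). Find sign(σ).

Trace 148: π^k(148) = [148, 188, 265, 66, 14, 140, 108] for k=0..6.
π_10 has 5 disjoint cycles with lengths [144, 144, 18, 16, 1] on {0,…,322}.
n − c = 323 − 5 = 318; sign = (−1)^318 = +1.
The Jacobi symbol (10|323) = +1 (Zolotarev) agrees.

+1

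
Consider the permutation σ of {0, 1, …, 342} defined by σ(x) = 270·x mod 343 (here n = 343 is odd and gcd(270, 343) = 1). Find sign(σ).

+1

Orbit of 316 under x↦270x: [316, 256, 177, 113, 326, 212, 302]… (length divides ord_343(270)).
Cycle type of π: 147×2 + 21×2 + 3×2 + 1; total 7 cycles.
n − c = 343 − 7 = 336; sign = (−1)^336 = +1.
Zolotarev: (270|343) = +1, matching the cycle-count sign.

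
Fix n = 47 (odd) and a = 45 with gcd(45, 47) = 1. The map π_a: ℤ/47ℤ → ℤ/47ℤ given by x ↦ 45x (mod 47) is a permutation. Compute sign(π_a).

Trace 9: π^k(9) = [9, 29, 36, 22, 3, 41, 12] for k=0..6.
Decompose π into cycles: lengths [46, 1] (2 cycles, including the fixed point 0).
47 − 2 = 45 transpositions; sign(π) = (−1)^45 = -1.
The Jacobi symbol (45|47) = -1 (Zolotarev) agrees.

-1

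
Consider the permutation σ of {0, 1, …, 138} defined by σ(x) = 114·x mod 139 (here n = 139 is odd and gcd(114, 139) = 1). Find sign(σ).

-1

Trace 96: π^k(96) = [96, 102, 91, 88, 24, 95, 127] for k=0..6.
Decompose π into cycles: lengths [138, 1] (2 cycles, including the fixed point 0).
With 2 cycles on 139 points, sign = (−1)^{139−2} = -1.
The Jacobi symbol (114|139) = -1 (Zolotarev) agrees.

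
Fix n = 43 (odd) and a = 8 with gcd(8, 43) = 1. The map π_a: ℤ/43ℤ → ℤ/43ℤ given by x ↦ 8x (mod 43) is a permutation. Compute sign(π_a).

-1

Orbit of 21 under x↦8x: [21, 39, 11, 2, 16, 42, 35]… (length divides ord_43(8)).
Cycle lengths of π_8 on ℤ/43ℤ: [14, 14, 14, 1]; 4 cycles in total.
Σ(ℓ_i−1) = 43−4 = 39; sign = (−1)^39 = -1.
Check: (8/43) = -1 by Zolotarev.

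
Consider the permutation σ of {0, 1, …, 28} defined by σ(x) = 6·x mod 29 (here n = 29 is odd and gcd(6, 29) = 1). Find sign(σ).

Orbit of 16 under x↦6x: [16, 9, 25, 5, 1, 6, 7]… (length divides ord_29(6)).
π_6 has 3 disjoint cycles with lengths [14, 14, 1] on {0,…,28}.
29 − 3 = 26 transpositions; sign(π) = (−1)^26 = +1.

+1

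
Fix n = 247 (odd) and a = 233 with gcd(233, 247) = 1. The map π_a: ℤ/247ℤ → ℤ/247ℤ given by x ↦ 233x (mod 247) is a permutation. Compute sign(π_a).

+1

Start at x=64: 64 → 92 → 194 → 1 → 233 → 196 → 220 → … (one orbit).
π_233 has 21 disjoint cycles with lengths [18, 18, 18, 18, 18, 18, 18, 18, 18, 18, 18, 18, 9, 9, 2, 2, 2, 2, 2, 2, 1] on {0,…,246}.
Σ(ℓ_i−1) = 247−21 = 226; sign = (−1)^226 = +1.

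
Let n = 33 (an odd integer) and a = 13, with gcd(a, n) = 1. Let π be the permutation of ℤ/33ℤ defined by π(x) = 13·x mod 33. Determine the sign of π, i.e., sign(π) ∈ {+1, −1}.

Orbit of 1 under x↦13x: [1, 13, 4, 19, 16, 10, 31]… (length divides ord_33(13)).
Cycle lengths of π_13 on ℤ/33ℤ: [10, 10, 10, 1, 1, 1]; 6 cycles in total.
sign(π) = (−1)^{n − #cycles} = (−1)^{33−6} = (−1)^27 = -1.

-1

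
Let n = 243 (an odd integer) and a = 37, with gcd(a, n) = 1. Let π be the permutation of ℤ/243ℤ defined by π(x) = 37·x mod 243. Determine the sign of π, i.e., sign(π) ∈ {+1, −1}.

+1

Orbit of 172 under x↦37x: [172, 46, 1, 37, 154, 109, 145]… (length divides ord_243(37)).
Decompose π into cycles: lengths [27, 27, 27, 27, 27, 27, 9, 9, 9, 9, 9, 9, 3, 3, 3, 3, 3, 3, 1, 1, 1, 1, 1, 1, 1, 1, 1] (27 cycles, including the fixed point 0).
243 − 27 = 216 transpositions; sign(π) = (−1)^216 = +1.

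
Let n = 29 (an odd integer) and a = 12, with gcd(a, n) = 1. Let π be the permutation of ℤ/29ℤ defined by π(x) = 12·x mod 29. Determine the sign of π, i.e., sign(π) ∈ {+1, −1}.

-1

Orbit of 17 under x↦12x: [17, 1, 12, 28]… (length divides ord_29(12)).
Decompose π into cycles: lengths [4, 4, 4, 4, 4, 4, 4, 1] (8 cycles, including the fixed point 0).
8 cycles on 29: each ℓ→(−1)^(ℓ−1), product (−1)^21 = -1.
The Jacobi symbol (12|29) = -1 (Zolotarev) agrees.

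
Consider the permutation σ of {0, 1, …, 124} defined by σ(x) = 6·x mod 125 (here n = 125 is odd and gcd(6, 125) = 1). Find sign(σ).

+1

Orbit of 116 under x↦6x: [116, 71, 51, 56, 86, 16, 96]… (length divides ord_125(6)).
Cycle type of π: 25×4 + 5×4 + 1×5; total 13 cycles.
13 cycles on 125: each ℓ→(−1)^(ℓ−1), product (−1)^112 = +1.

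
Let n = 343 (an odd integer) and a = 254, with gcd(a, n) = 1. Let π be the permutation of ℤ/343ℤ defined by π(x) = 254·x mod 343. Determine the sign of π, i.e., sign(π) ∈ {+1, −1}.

+1

Start at x=296: 296 → 67 → 211 → 86 → 235 → 8 → 317 → … (one orbit).
7 cycles of lengths [147, 147, 21, 21, 3, 3, 1].
Σ(ℓ_i−1) = 343−7 = 336; sign = (−1)^336 = +1.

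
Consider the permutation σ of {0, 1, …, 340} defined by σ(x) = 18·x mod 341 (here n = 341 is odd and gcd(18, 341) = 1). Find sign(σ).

-1

Start at x=226: 226 → 317 → 250 → 67 → 183 → 225 → 299 → … (one orbit).
Decompose π into cycles: lengths [30, 30, 30, 30, 30, 30, 30, 30, 30, 30, 15, 15, 10, 1] (14 cycles, including the fixed point 0).
sign(π) = (−1)^{n − #cycles} = (−1)^{341−14} = (−1)^327 = -1.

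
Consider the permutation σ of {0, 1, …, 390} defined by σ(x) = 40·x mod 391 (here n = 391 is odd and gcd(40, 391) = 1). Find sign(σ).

Orbit of 295 under x↦40x: [295, 70, 63, 174, 313, 8, 320]… (length divides ord_391(40)).
5 cycles of lengths [176, 176, 22, 16, 1].
n − c = 391 − 5 = 386; sign = (−1)^386 = +1.
The Jacobi symbol (40|391) = +1 (Zolotarev) agrees.

+1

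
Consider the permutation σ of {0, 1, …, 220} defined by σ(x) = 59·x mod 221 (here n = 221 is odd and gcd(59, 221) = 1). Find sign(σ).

Trace 15: π^k(15) = [15, 1, 59, 166, 70, 152, 128] for k=0..6.
The orbit structure of x ↦ 59x mod 221: 12 orbits of sizes [24, 24, 24, 24, 24, 24, 24, 24, 12, 8, 8, 1].
12 cycles on 221: each ℓ→(−1)^(ℓ−1), product (−1)^209 = -1.

-1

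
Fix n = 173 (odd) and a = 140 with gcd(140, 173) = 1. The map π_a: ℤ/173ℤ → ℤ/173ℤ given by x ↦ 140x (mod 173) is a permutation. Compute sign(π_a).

+1

Orbit of 95 under x↦140x: [95, 152, 1, 140, 51, 47, 6]… (length divides ord_173(140)).
π_140 has 5 disjoint cycles with lengths [43, 43, 43, 43, 1] on {0,…,172}.
With 5 cycles on 173 points, sign = (−1)^{173−5} = +1.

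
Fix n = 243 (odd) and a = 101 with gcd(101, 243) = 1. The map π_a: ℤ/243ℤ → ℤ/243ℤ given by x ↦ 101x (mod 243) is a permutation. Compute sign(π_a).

-1

Trace 167: π^k(167) = [167, 100, 137, 229, 44, 70, 23] for k=0..6.
6 cycles of lengths [162, 54, 18, 6, 2, 1].
6 cycles on 243: each ℓ→(−1)^(ℓ−1), product (−1)^237 = -1.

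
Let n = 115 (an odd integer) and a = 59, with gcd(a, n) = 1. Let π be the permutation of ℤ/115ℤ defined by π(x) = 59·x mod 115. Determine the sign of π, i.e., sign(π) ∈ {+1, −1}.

Start at x=9: 9 → 71 → 49 → 16 → 24 → 36 → 54 → … (one orbit).
π_59 has 9 disjoint cycles with lengths [22, 22, 22, 22, 11, 11, 2, 2, 1] on {0,…,114}.
9 cycles on 115: each ℓ→(−1)^(ℓ−1), product (−1)^106 = +1.

+1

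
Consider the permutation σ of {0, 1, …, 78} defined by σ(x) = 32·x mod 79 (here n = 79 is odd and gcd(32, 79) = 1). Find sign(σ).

Trace 55: π^k(55) = [55, 22, 72, 13, 21, 40, 16] for k=0..6.
3 cycles of lengths [39, 39, 1].
3 cycles on 79: each ℓ→(−1)^(ℓ−1), product (−1)^76 = +1.
Zolotarev: (32|79) = +1, matching the cycle-count sign.

+1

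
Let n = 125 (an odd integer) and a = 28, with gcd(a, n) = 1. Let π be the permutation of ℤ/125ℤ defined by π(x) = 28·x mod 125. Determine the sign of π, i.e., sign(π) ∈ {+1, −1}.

-1

Start at x=61: 61 → 83 → 74 → 72 → 16 → 73 → 44 → … (one orbit).
Decompose π into cycles: lengths [100, 20, 4, 1] (4 cycles, including the fixed point 0).
4 cycles on 125: each ℓ→(−1)^(ℓ−1), product (−1)^121 = -1.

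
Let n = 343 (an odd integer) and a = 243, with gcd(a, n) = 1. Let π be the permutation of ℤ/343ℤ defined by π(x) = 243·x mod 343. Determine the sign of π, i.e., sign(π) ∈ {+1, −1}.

Trace 44: π^k(44) = [44, 59, 274, 40, 116, 62, 317] for k=0..6.
Cycle lengths of π_243 on ℤ/343ℤ: [294, 42, 6, 1]; 4 cycles in total.
Σ(ℓ_i−1) = 343−4 = 339; sign = (−1)^339 = -1.
(243|343)_J = -1 (Zolotarev's lemma cross-check).

-1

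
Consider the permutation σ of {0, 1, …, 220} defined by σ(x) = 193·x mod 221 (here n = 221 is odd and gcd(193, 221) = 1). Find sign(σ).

+1

Orbit of 120 under x↦193x: [120, 176, 155, 80, 191, 177, 127]… (length divides ord_221(193)).
The orbit structure of x ↦ 193x mod 221: 7 orbits of sizes [48, 48, 48, 48, 16, 12, 1].
221 − 7 = 214 transpositions; sign(π) = (−1)^214 = +1.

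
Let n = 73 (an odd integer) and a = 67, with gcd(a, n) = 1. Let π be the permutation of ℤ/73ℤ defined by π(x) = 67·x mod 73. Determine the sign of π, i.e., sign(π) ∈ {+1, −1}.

+1

Orbit of 24 under x↦67x: [24, 2, 61, 72, 6, 37, 70]… (length divides ord_73(67)).
π_67 has 3 disjoint cycles with lengths [36, 36, 1] on {0,…,72}.
n − c = 73 − 3 = 70; sign = (−1)^70 = +1.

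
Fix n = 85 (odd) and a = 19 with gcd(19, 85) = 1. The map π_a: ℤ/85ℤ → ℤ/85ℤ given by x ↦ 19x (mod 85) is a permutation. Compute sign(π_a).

Trace 21: π^k(21) = [21, 59, 16, 49, 81, 9, 1] for k=0..6.
Cycle lengths of π_19 on ℤ/85ℤ: [8, 8, 8, 8, 8, 8, 8, 8, 8, 8, 2, 2, 1]; 13 cycles in total.
Σ(ℓ_i−1) = 85−13 = 72; sign = (−1)^72 = +1.

+1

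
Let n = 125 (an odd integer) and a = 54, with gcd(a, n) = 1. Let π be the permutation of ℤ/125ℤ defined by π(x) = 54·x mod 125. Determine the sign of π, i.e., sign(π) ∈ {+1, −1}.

+1

Start at x=49: 49 → 21 → 9 → 111 → 119 → 51 → 4 → … (one orbit).
The orbit structure of x ↦ 54x mod 125: 7 orbits of sizes [50, 50, 10, 10, 2, 2, 1].
With 7 cycles on 125 points, sign = (−1)^{125−7} = +1.
Check: (54/125) = +1 by Zolotarev.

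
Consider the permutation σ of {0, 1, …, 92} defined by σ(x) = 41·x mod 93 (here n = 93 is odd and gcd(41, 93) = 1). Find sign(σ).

Orbit of 80 under x↦41x: [80, 25, 2, 82, 14, 16, 5]… (length divides ord_93(41)).
The orbit structure of x ↦ 41x mod 93: 6 orbits of sizes [30, 30, 15, 15, 2, 1].
Σ(ℓ_i−1) = 93−6 = 87; sign = (−1)^87 = -1.
The Jacobi symbol (41|93) = -1 (Zolotarev) agrees.

-1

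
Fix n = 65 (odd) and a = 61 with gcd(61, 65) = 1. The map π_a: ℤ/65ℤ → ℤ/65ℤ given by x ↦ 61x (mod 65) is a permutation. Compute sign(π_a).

Orbit of 16 under x↦61x: [16, 1, 61]… (length divides ord_65(61)).
π_61 has 25 disjoint cycles with lengths [3, 3, 3, 3, 3, 3, 3, 3, 3, 3, 3, 3, 3, 3, 3, 3, 3, 3, 3, 3, 1, 1, 1, 1, 1] on {0,…,64}.
sign(π) = (−1)^{n − #cycles} = (−1)^{65−25} = (−1)^40 = +1.
(61|65)_J = +1 (Zolotarev's lemma cross-check).

+1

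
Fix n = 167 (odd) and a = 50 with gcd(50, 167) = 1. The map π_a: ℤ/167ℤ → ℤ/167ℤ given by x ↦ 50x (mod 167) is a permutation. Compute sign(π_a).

+1

Orbit of 81 under x↦50x: [81, 42, 96, 124, 21, 48, 62]… (length divides ord_167(50)).
π_50 has 3 disjoint cycles with lengths [83, 83, 1] on {0,…,166}.
3 cycles on 167: each ℓ→(−1)^(ℓ−1), product (−1)^164 = +1.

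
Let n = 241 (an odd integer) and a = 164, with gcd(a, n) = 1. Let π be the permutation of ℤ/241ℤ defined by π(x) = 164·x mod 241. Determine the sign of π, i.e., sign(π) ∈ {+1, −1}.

+1

Start at x=97: 97 → 2 → 87 → 49 → 83 → 116 → 226 → … (one orbit).
π_164 has 3 disjoint cycles with lengths [120, 120, 1] on {0,…,240}.
sign(π) = (−1)^{n − #cycles} = (−1)^{241−3} = (−1)^238 = +1.
Zolotarev: (164|241) = +1, matching the cycle-count sign.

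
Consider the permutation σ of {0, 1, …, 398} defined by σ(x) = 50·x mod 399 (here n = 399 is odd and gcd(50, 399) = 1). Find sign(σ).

Trace 113: π^k(113) = [113, 64, 8, 1, 50, 106] for k=0..5.
Cycle type of π: 6×63 + 2×7 + 1×7; total 77 cycles.
sign(π) = (−1)^{n − #cycles} = (−1)^{399−77} = (−1)^322 = +1.
The Jacobi symbol (50|399) = +1 (Zolotarev) agrees.

+1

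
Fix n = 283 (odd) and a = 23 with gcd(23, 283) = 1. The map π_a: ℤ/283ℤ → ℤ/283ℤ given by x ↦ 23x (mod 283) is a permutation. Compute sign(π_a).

+1

Start at x=57: 57 → 179 → 155 → 169 → 208 → 256 → 228 → … (one orbit).
Decompose π into cycles: lengths [141, 141, 1] (3 cycles, including the fixed point 0).
3 cycles on 283: each ℓ→(−1)^(ℓ−1), product (−1)^280 = +1.
The Jacobi symbol (23|283) = +1 (Zolotarev) agrees.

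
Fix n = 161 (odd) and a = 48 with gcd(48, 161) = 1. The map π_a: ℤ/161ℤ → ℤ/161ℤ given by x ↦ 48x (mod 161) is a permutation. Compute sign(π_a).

-1

Orbit of 118 under x↦48x: [118, 29, 104, 1, 48, 50, 146]… (length divides ord_161(48)).
Cycle type of π: 22×6 + 11×2 + 2×3 + 1; total 12 cycles.
n − c = 161 − 12 = 149; sign = (−1)^149 = -1.
Zolotarev: (48|161) = -1, matching the cycle-count sign.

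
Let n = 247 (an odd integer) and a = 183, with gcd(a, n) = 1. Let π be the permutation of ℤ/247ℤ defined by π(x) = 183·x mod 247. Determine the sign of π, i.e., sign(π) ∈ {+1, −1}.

Start at x=235: 235 → 27 → 1 → 183 → 144 → 170 → 235 (one orbit).
52 cycles of lengths [6, 6, 6, 6, 6, 6, 6, 6, 6, 6, 6, 6, 6, 6, 6, 6, 6, 6, 6, 6, 6, 6, 6, 6, 6, 6, 6, 6, 6, 6, 6, 6, 6, 6, 6, 6, 6, 6, 6, 1, 1, 1, 1, 1, 1, 1, 1, 1, 1, 1, 1, 1].
247 − 52 = 195 transpositions; sign(π) = (−1)^195 = -1.
Zolotarev: (183|247) = -1, matching the cycle-count sign.

-1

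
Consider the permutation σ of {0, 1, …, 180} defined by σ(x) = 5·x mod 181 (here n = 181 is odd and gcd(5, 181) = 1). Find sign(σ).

Orbit of 29 under x↦5x: [29, 145, 1, 5, 25, 125, 82]… (length divides ord_181(5)).
13 cycles of lengths [15, 15, 15, 15, 15, 15, 15, 15, 15, 15, 15, 15, 1].
13 cycles on 181: each ℓ→(−1)^(ℓ−1), product (−1)^168 = +1.
Check: (5/181) = +1 by Zolotarev.

+1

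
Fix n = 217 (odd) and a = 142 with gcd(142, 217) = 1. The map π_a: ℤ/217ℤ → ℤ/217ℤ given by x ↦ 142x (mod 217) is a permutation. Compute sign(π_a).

Start at x=142: 142 → 200 → 190 → 72 → 25 → 78 → 9 → … (one orbit).
Cycle lengths of π_142 on ℤ/217ℤ: [15, 15, 15, 15, 15, 15, 15, 15, 15, 15, 15, 15, 15, 15, 3, 3, 1]; 17 cycles in total.
sign(π) = (−1)^{n − #cycles} = (−1)^{217−17} = (−1)^200 = +1.

+1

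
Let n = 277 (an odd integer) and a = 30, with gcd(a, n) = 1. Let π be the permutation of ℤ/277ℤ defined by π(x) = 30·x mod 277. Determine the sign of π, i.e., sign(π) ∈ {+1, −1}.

Start at x=16: 16 → 203 → 273 → 157 → 1 → 30 → 69 → … (one orbit).
π_30 has 13 disjoint cycles with lengths [23, 23, 23, 23, 23, 23, 23, 23, 23, 23, 23, 23, 1] on {0,…,276}.
Σ(ℓ_i−1) = 277−13 = 264; sign = (−1)^264 = +1.

+1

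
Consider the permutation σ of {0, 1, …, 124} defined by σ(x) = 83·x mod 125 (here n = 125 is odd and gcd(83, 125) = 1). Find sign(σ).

Trace 18: π^k(18) = [18, 119, 2, 41, 28, 74, 17] for k=0..6.
Cycle type of π: 100 + 20 + 4 + 1; total 4 cycles.
125 − 4 = 121 transpositions; sign(π) = (−1)^121 = -1.
Via Zolotarev, sign(π_{83}) = (83|125) = -1.

-1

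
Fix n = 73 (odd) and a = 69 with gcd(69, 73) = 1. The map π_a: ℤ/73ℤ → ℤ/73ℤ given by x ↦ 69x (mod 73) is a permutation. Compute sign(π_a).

+1

Orbit of 16 under x↦69x: [16, 9, 37, 71, 8, 41, 55]… (length divides ord_73(69)).
Cycle type of π: 18×4 + 1; total 5 cycles.
73 − 5 = 68 transpositions; sign(π) = (−1)^68 = +1.
Check: (69/73) = +1 by Zolotarev.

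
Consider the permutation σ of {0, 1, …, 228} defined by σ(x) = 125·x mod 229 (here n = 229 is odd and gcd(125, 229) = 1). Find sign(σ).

Orbit of 225 under x↦125x: [225, 187, 17, 64, 214, 186, 121]… (length divides ord_229(125)).
Cycle lengths of π_125 on ℤ/229ℤ: [38, 38, 38, 38, 38, 38, 1]; 7 cycles in total.
n − c = 229 − 7 = 222; sign = (−1)^222 = +1.

+1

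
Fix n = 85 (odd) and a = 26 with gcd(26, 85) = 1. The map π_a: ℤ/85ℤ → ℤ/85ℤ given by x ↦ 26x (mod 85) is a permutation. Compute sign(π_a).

Start at x=1: 1 → 26 → 81 → 66 → 16 → 76 → 21 → … (one orbit).
Cycle type of π: 8×10 + 1×5; total 15 cycles.
n − c = 85 − 15 = 70; sign = (−1)^70 = +1.
Check: (26/85) = +1 by Zolotarev.

+1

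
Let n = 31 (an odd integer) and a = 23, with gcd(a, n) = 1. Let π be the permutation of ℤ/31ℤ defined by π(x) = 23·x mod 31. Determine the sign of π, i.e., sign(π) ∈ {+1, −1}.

Orbit of 8 under x↦23x: [8, 29, 16, 27, 1, 23, 2]… (length divides ord_31(23)).
Cycle lengths of π_23 on ℤ/31ℤ: [10, 10, 10, 1]; 4 cycles in total.
Σ(ℓ_i−1) = 31−4 = 27; sign = (−1)^27 = -1.
The Jacobi symbol (23|31) = -1 (Zolotarev) agrees.

-1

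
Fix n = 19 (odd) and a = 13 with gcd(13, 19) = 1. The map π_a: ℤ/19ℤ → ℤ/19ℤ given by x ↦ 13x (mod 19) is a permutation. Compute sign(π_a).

-1

Trace 17: π^k(17) = [17, 12, 4, 14, 11, 10, 16] for k=0..6.
The orbit structure of x ↦ 13x mod 19: 2 orbits of sizes [18, 1].
n − c = 19 − 2 = 17; sign = (−1)^17 = -1.
Via Zolotarev, sign(π_{13}) = (13|19) = -1.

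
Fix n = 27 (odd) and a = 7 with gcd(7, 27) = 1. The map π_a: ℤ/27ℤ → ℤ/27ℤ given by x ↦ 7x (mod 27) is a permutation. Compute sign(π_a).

+1

Start at x=7: 7 → 22 → 19 → 25 → 13 → 10 → 16 → … (one orbit).
π_7 has 7 disjoint cycles with lengths [9, 9, 3, 3, 1, 1, 1] on {0,…,26}.
7 cycles on 27: each ℓ→(−1)^(ℓ−1), product (−1)^20 = +1.
Check: (7/27) = +1 by Zolotarev.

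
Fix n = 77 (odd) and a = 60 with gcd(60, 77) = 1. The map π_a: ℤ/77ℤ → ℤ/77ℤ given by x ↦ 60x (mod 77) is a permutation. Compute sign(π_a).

+1

Start at x=58: 58 → 15 → 53 → 23 → 71 → 25 → 37 → … (one orbit).
π_60 has 9 disjoint cycles with lengths [15, 15, 15, 15, 5, 5, 3, 3, 1] on {0,…,76}.
sign(π) = (−1)^{n − #cycles} = (−1)^{77−9} = (−1)^68 = +1.
Zolotarev: (60|77) = +1, matching the cycle-count sign.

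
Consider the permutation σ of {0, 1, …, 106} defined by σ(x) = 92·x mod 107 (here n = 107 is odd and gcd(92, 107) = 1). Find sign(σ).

+1

Start at x=90: 90 → 41 → 27 → 23 → 83 → 39 → 57 → … (one orbit).
Cycle lengths of π_92 on ℤ/107ℤ: [53, 53, 1]; 3 cycles in total.
n − c = 107 − 3 = 104; sign = (−1)^104 = +1.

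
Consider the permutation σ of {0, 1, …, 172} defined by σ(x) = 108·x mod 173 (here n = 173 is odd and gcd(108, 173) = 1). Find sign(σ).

-1

Trace 48: π^k(48) = [48, 167, 44, 81, 98, 31, 61] for k=0..6.
π_108 has 2 disjoint cycles with lengths [172, 1] on {0,…,172}.
2 cycles on 173: each ℓ→(−1)^(ℓ−1), product (−1)^171 = -1.
Via Zolotarev, sign(π_{108}) = (108|173) = -1.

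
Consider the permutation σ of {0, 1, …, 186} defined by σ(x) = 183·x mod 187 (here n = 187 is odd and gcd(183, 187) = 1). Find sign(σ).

-1

Orbit of 152 under x↦183x: [152, 140, 1, 183, 16, 123, 69]… (length divides ord_187(183)).
Cycle lengths of π_183 on ℤ/187ℤ: [20, 20, 20, 20, 20, 20, 20, 20, 10, 4, 4, 4, 4, 1]; 14 cycles in total.
14 cycles on 187: each ℓ→(−1)^(ℓ−1), product (−1)^173 = -1.
Check: (183/187) = -1 by Zolotarev.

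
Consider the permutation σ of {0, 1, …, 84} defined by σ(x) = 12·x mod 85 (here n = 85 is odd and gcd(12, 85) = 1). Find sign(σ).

Start at x=78: 78 → 1 → 12 → 59 → 28 → 81 → 37 → … (one orbit).
Cycle type of π: 16×5 + 4 + 1; total 7 cycles.
n − c = 85 − 7 = 78; sign = (−1)^78 = +1.

+1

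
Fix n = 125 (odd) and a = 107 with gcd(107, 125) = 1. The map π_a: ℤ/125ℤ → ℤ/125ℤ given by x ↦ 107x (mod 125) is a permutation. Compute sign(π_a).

-1

Start at x=1: 1 → 107 → 74 → 43 → 101 → 57 → 99 → … (one orbit).
Cycle lengths of π_107 on ℤ/125ℤ: [20, 20, 20, 20, 20, 4, 4, 4, 4, 4, 4, 1]; 12 cycles in total.
n − c = 125 − 12 = 113; sign = (−1)^113 = -1.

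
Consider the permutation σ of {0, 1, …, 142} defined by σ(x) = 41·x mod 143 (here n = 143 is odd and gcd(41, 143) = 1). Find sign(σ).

+1

Orbit of 56 under x↦41x: [56, 8, 42, 6, 103, 76, 113]… (length divides ord_143(41)).
Cycle lengths of π_41 on ℤ/143ℤ: [60, 60, 12, 10, 1]; 5 cycles in total.
5 cycles on 143: each ℓ→(−1)^(ℓ−1), product (−1)^138 = +1.
The Jacobi symbol (41|143) = +1 (Zolotarev) agrees.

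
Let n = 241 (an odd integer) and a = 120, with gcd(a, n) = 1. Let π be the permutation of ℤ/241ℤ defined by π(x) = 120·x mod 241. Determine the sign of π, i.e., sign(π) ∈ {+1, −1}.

+1

Trace 15: π^k(15) = [15, 113, 64, 209, 16, 233, 4] for k=0..6.
Cycle lengths of π_120 on ℤ/241ℤ: [24, 24, 24, 24, 24, 24, 24, 24, 24, 24, 1]; 11 cycles in total.
Σ(ℓ_i−1) = 241−11 = 230; sign = (−1)^230 = +1.
(120|241)_J = +1 (Zolotarev's lemma cross-check).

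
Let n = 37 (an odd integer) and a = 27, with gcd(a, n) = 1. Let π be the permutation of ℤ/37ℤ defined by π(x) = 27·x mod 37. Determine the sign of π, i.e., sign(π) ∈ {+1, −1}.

Orbit of 27 under x↦27x: [27, 26, 36, 10, 11, 1]… (length divides ord_37(27)).
The orbit structure of x ↦ 27x mod 37: 7 orbits of sizes [6, 6, 6, 6, 6, 6, 1].
n − c = 37 − 7 = 30; sign = (−1)^30 = +1.

+1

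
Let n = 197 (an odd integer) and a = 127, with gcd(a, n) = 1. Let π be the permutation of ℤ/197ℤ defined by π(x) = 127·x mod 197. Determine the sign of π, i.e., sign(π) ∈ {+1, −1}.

Trace 171: π^k(171) = [171, 47, 59, 7, 101, 22, 36] for k=0..6.
Decompose π into cycles: lengths [98, 98, 1] (3 cycles, including the fixed point 0).
n − c = 197 − 3 = 194; sign = (−1)^194 = +1.

+1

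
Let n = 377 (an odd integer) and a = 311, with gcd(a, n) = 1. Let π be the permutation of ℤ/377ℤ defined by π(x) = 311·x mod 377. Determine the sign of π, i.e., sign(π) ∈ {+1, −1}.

Orbit of 183 under x↦311x: [183, 363, 170, 90, 92, 337, 1]… (length divides ord_377(311)).
Cycle type of π: 28×13 + 2×6 + 1; total 20 cycles.
sign(π) = (−1)^{n − #cycles} = (−1)^{377−20} = (−1)^357 = -1.
Via Zolotarev, sign(π_{311}) = (311|377) = -1.

-1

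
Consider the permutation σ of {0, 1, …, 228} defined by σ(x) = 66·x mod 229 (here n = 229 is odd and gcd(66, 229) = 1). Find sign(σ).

Orbit of 125 under x↦66x: [125, 6, 167, 30, 148, 150, 53]… (length divides ord_229(66)).
2 cycles of lengths [228, 1].
2 cycles on 229: each ℓ→(−1)^(ℓ−1), product (−1)^227 = -1.
Zolotarev: (66|229) = -1, matching the cycle-count sign.

-1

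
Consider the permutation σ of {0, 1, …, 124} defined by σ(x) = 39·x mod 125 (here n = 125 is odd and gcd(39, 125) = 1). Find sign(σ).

Orbit of 19 under x↦39x: [19, 116, 24, 61, 4, 31, 84]… (length divides ord_125(39)).
The orbit structure of x ↦ 39x mod 125: 7 orbits of sizes [50, 50, 10, 10, 2, 2, 1].
n − c = 125 − 7 = 118; sign = (−1)^118 = +1.

+1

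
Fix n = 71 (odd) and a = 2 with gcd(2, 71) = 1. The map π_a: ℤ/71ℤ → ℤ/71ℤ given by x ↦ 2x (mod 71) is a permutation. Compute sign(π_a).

Trace 2: π^k(2) = [2, 4, 8, 16, 32, 64, 57] for k=0..6.
3 cycles of lengths [35, 35, 1].
71 − 3 = 68 transpositions; sign(π) = (−1)^68 = +1.

+1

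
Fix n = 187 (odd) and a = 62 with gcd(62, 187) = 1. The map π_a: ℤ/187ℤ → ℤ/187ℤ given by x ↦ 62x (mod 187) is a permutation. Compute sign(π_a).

Orbit of 57 under x↦62x: [57, 168, 131, 81, 160, 9, 184]… (length divides ord_187(62)).
Decompose π into cycles: lengths [80, 80, 16, 10, 1] (5 cycles, including the fixed point 0).
With 5 cycles on 187 points, sign = (−1)^{187−5} = +1.
The Jacobi symbol (62|187) = +1 (Zolotarev) agrees.

+1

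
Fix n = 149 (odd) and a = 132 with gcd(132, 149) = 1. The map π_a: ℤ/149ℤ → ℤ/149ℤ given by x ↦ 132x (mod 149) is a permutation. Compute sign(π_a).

+1

Trace 88: π^k(88) = [88, 143, 102, 54, 125, 110, 67] for k=0..6.
Cycle lengths of π_132 on ℤ/149ℤ: [74, 74, 1]; 3 cycles in total.
sign(π) = (−1)^{n − #cycles} = (−1)^{149−3} = (−1)^146 = +1.
The Jacobi symbol (132|149) = +1 (Zolotarev) agrees.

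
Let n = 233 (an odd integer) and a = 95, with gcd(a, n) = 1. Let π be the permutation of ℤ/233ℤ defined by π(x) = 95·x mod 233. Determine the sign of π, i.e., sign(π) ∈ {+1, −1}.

Start at x=51: 51 → 185 → 100 → 180 → 91 → 24 → 183 → … (one orbit).
π_95 has 2 disjoint cycles with lengths [232, 1] on {0,…,232}.
With 2 cycles on 233 points, sign = (−1)^{233−2} = -1.
Zolotarev: (95|233) = -1, matching the cycle-count sign.

-1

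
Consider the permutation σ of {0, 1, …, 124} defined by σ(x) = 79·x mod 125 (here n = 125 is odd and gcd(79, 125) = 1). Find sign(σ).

+1

Orbit of 96 under x↦79x: [96, 84, 11, 119, 26, 54, 16]… (length divides ord_125(79)).
The orbit structure of x ↦ 79x mod 125: 7 orbits of sizes [50, 50, 10, 10, 2, 2, 1].
125 − 7 = 118 transpositions; sign(π) = (−1)^118 = +1.
Via Zolotarev, sign(π_{79}) = (79|125) = +1.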